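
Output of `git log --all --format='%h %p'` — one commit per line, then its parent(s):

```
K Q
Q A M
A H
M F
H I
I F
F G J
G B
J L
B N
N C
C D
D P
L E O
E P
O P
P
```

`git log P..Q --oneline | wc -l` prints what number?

Reachable from Q: {A, B, C, D, E, F, G, H, I, J, L, M, N, O, P, Q}.
Reachable from P: {P}.
In Q's history but not P's: {A, B, C, D, E, F, G, H, I, J, L, M, N, O, Q} — 15 commits.

15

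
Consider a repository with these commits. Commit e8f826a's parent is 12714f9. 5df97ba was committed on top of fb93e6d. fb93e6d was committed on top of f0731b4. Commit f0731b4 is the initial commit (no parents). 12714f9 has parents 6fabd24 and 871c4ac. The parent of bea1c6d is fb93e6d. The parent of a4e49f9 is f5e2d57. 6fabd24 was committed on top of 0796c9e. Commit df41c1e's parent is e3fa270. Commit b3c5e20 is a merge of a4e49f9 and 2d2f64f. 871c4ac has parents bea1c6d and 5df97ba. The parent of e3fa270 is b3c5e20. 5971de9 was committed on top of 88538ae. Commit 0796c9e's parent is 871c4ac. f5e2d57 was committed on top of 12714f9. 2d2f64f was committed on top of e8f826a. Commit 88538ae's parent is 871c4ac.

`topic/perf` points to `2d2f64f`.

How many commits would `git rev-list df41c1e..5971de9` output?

2

Reachable from 5971de9: {5971de9, 5df97ba, 871c4ac, 88538ae, bea1c6d, f0731b4, fb93e6d}.
Reachable from df41c1e: {0796c9e, 12714f9, 2d2f64f, 5df97ba, 6fabd24, 871c4ac, a4e49f9, b3c5e20, bea1c6d, df41c1e, e3fa270, e8f826a, f0731b4, f5e2d57, fb93e6d}.
In 5971de9's history but not df41c1e's: {5971de9, 88538ae} — 2 commits.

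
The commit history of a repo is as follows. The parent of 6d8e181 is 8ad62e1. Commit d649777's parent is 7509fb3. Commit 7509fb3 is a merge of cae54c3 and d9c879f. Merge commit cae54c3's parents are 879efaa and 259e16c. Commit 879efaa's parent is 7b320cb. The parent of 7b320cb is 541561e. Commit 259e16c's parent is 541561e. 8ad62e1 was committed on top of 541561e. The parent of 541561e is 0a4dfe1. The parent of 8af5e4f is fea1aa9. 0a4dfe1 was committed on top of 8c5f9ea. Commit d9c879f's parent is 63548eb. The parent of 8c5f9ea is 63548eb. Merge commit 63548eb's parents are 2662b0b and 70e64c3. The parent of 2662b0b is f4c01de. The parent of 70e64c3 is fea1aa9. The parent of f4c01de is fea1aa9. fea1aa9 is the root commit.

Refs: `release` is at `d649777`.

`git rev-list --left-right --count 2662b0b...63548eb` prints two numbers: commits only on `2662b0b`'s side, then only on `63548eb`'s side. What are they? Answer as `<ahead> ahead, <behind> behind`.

Reachable from 2662b0b: {2662b0b, f4c01de, fea1aa9}.
Reachable from 63548eb: {2662b0b, 63548eb, 70e64c3, f4c01de, fea1aa9}.
Only in 2662b0b's history (ahead): {} — 0.
Only in 63548eb's history (behind): {63548eb, 70e64c3} — 2.

0 ahead, 2 behind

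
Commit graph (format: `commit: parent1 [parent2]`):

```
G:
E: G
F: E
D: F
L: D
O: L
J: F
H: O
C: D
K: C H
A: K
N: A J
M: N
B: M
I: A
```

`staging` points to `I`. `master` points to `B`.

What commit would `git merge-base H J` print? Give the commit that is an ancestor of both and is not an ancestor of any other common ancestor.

F

Ancestors of H: {D, E, F, G, H, L, O}.
Ancestors of J: {E, F, G, J}.
Common ancestors: {E, F, G}.
Among these, F is not an ancestor of any other common ancestor — it is the merge base.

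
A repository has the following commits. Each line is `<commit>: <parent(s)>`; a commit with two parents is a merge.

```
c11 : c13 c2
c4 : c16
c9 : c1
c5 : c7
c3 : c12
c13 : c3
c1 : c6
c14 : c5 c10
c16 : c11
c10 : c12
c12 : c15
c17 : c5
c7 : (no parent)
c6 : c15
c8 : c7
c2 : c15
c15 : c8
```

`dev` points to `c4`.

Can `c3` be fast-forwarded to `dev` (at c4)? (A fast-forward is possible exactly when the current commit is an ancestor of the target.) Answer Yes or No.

A fast-forward from c3 to c4 is possible iff c3 is an ancestor of c4.
Ancestors of c4: {c11, c12, c13, c15, c16, c2, c3, c4, c7, c8}.
c3 is among them, so fast-forward is possible.

Yes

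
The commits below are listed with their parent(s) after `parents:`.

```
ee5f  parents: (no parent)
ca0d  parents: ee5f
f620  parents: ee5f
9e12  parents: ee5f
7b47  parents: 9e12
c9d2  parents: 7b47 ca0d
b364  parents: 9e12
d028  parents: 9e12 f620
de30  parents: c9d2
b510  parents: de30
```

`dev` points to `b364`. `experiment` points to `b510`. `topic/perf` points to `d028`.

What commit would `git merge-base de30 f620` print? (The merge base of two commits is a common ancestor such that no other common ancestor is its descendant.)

Ancestors of de30: {7b47, 9e12, c9d2, ca0d, de30, ee5f}.
Ancestors of f620: {ee5f, f620}.
Common ancestors: {ee5f}.
The only common ancestor is ee5f, so it is the merge base.

ee5f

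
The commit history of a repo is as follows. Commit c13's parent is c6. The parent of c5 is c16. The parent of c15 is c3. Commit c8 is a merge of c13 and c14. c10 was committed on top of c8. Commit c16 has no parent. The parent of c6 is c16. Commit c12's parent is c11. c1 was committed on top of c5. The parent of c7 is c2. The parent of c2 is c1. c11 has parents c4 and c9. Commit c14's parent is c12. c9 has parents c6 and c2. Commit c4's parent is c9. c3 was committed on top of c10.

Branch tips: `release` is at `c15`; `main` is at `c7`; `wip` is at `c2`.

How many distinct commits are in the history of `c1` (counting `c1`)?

3

Walking parent pointers from c1: reachable set = {c1, c16, c5}.
That is 3 commits.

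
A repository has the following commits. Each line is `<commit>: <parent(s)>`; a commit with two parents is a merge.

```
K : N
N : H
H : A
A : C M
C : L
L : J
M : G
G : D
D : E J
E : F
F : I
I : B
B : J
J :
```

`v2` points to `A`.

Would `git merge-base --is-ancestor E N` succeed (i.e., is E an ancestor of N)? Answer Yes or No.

Ancestors of N (commits reachable by following parents): {A, B, C, D, E, F, G, H, I, J, L, M, N}.
E is in that set, so it is an ancestor of N.

Yes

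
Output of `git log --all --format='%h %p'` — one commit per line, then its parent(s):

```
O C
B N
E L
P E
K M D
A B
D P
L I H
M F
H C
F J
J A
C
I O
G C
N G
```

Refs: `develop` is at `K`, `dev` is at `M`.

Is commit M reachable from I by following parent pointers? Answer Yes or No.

Ancestors of I: {C, I, O}.
M is not in that set, so it is not an ancestor of I.

No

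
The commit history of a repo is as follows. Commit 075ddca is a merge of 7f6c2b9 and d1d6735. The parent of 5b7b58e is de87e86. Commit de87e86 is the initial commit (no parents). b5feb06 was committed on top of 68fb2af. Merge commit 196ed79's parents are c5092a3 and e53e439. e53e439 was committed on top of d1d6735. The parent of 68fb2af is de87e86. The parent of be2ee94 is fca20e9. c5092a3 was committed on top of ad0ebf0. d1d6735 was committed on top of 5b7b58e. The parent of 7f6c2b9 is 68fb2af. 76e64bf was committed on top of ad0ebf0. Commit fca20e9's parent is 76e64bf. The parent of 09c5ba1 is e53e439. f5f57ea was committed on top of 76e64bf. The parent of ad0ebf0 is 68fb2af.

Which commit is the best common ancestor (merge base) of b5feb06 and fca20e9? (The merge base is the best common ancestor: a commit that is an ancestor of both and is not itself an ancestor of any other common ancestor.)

Ancestors of b5feb06: {68fb2af, b5feb06, de87e86}.
Ancestors of fca20e9: {68fb2af, 76e64bf, ad0ebf0, de87e86, fca20e9}.
Common ancestors: {68fb2af, de87e86}.
Among these, 68fb2af is not an ancestor of any other common ancestor — it is the merge base.

68fb2af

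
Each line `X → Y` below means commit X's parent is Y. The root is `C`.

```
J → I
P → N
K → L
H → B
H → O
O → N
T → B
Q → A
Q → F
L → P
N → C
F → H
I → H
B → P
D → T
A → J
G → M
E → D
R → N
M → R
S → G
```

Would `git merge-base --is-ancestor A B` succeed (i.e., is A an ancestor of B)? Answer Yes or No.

No

Ancestors of B: {B, C, N, P}.
A is not in that set, so it is not an ancestor of B.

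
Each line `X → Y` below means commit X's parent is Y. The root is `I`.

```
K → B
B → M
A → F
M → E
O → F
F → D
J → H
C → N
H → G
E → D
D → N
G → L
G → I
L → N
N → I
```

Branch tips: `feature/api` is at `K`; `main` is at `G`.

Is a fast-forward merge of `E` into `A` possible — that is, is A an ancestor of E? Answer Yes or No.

No

A fast-forward from A to E is possible iff A is an ancestor of E.
Ancestors of E: {D, E, I, N}.
A is not among them, so fast-forward is not possible.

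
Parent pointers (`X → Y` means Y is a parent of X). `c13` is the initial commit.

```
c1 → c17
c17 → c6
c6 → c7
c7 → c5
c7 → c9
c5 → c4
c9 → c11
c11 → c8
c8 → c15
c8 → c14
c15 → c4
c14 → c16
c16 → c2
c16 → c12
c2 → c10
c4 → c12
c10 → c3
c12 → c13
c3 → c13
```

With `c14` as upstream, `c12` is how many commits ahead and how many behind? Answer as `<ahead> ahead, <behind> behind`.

Reachable from c12: {c12, c13}.
Reachable from c14: {c10, c12, c13, c14, c16, c2, c3}.
Only in c12's history (ahead): {} — 0.
Only in c14's history (behind): {c10, c14, c16, c2, c3} — 5.

0 ahead, 5 behind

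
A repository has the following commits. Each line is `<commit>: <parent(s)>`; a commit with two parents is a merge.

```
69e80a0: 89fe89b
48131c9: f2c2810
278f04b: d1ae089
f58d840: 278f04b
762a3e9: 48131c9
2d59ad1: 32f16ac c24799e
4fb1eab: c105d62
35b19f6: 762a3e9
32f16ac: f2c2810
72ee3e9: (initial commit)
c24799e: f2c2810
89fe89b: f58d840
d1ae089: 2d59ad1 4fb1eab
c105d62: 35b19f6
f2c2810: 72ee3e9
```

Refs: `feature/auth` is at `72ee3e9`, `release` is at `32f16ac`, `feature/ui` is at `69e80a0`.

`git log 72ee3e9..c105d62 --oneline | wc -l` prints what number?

5

Reachable from c105d62: {35b19f6, 48131c9, 72ee3e9, 762a3e9, c105d62, f2c2810}.
Reachable from 72ee3e9: {72ee3e9}.
In c105d62's history but not 72ee3e9's: {35b19f6, 48131c9, 762a3e9, c105d62, f2c2810} — 5 commits.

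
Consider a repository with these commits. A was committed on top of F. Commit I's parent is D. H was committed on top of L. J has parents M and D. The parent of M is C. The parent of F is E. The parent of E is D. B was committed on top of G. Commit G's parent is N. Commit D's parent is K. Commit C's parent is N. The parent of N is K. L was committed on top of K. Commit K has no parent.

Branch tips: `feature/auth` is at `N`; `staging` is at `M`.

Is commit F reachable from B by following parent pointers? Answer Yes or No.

Ancestors of B: {B, G, K, N}.
F is not in that set, so it is not an ancestor of B.

No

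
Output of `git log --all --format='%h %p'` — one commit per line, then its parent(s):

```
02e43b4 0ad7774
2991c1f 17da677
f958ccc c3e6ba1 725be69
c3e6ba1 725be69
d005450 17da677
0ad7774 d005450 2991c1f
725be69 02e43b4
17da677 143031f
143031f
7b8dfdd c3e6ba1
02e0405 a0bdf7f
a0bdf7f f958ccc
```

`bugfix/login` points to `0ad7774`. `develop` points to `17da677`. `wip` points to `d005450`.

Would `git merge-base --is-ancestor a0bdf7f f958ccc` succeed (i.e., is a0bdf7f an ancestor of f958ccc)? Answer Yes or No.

Ancestors of f958ccc: {02e43b4, 0ad7774, 143031f, 17da677, 2991c1f, 725be69, c3e6ba1, d005450, f958ccc}.
a0bdf7f is not in that set, so it is not an ancestor of f958ccc.

No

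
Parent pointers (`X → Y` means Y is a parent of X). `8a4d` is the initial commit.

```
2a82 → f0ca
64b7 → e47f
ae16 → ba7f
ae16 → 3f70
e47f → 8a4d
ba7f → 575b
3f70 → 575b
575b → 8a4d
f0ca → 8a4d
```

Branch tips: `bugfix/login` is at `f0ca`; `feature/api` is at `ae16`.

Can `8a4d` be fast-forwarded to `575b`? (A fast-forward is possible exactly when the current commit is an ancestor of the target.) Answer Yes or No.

Yes

A fast-forward from 8a4d to 575b is possible iff 8a4d is an ancestor of 575b.
Ancestors of 575b: {575b, 8a4d}.
8a4d is among them, so fast-forward is possible.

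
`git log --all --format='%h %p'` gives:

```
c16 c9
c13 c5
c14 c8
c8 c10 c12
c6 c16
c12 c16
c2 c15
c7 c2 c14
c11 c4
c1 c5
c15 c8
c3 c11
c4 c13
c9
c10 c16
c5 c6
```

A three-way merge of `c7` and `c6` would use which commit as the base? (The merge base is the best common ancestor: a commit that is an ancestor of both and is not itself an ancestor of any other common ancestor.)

c16

Ancestors of c7: {c10, c12, c14, c15, c16, c2, c7, c8, c9}.
Ancestors of c6: {c16, c6, c9}.
Common ancestors: {c16, c9}.
Among these, c16 is not an ancestor of any other common ancestor — it is the merge base.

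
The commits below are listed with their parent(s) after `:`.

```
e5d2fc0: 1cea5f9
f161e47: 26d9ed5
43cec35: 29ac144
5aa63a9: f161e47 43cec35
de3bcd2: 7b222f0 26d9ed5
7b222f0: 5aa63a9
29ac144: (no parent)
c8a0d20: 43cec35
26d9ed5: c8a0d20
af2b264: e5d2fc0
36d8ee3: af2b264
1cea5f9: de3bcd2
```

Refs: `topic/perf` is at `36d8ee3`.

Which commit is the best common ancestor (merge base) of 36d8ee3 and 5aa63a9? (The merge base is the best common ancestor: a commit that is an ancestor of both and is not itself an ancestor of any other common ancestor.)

5aa63a9

Ancestors of 36d8ee3: {1cea5f9, 26d9ed5, 29ac144, 36d8ee3, 43cec35, 5aa63a9, 7b222f0, af2b264, c8a0d20, de3bcd2, e5d2fc0, f161e47}.
Ancestors of 5aa63a9: {26d9ed5, 29ac144, 43cec35, 5aa63a9, c8a0d20, f161e47}.
Common ancestors: {26d9ed5, 29ac144, 43cec35, 5aa63a9, c8a0d20, f161e47}.
Among these, 5aa63a9 is not an ancestor of any other common ancestor — it is the merge base.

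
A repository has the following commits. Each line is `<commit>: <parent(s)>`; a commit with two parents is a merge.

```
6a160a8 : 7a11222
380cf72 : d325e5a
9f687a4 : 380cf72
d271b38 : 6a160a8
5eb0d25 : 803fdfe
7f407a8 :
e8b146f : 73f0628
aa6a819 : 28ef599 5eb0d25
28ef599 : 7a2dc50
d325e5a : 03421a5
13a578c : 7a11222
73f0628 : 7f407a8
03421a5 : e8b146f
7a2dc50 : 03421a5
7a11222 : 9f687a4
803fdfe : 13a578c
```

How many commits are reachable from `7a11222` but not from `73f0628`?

Reachable from 7a11222: {03421a5, 380cf72, 73f0628, 7a11222, 7f407a8, 9f687a4, d325e5a, e8b146f}.
Reachable from 73f0628: {73f0628, 7f407a8}.
In 7a11222's history but not 73f0628's: {03421a5, 380cf72, 7a11222, 9f687a4, d325e5a, e8b146f} — 6 commits.

6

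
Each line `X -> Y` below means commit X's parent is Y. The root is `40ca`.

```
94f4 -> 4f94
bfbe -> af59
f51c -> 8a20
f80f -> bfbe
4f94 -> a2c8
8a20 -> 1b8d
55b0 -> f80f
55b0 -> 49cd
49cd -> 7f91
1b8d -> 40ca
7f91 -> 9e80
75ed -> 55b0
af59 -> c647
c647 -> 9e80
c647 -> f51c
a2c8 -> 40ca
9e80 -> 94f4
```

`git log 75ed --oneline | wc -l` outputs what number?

16

Walking parent pointers from 75ed: reachable set = {1b8d, 40ca, 49cd, 4f94, 55b0, 75ed, 7f91, 8a20, 94f4, 9e80, a2c8, af59, bfbe, c647, f51c, f80f}.
That is 16 commits.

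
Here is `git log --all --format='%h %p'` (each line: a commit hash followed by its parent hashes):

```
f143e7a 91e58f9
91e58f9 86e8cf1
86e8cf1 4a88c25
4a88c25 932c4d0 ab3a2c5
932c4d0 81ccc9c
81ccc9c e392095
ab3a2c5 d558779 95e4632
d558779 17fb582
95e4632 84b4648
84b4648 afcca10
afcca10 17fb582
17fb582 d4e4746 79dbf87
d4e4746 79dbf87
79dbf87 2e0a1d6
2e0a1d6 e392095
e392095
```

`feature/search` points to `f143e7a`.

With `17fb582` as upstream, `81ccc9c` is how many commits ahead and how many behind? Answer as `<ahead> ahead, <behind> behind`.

Reachable from 81ccc9c: {81ccc9c, e392095}.
Reachable from 17fb582: {17fb582, 2e0a1d6, 79dbf87, d4e4746, e392095}.
Only in 81ccc9c's history (ahead): {81ccc9c} — 1.
Only in 17fb582's history (behind): {17fb582, 2e0a1d6, 79dbf87, d4e4746} — 4.

1 ahead, 4 behind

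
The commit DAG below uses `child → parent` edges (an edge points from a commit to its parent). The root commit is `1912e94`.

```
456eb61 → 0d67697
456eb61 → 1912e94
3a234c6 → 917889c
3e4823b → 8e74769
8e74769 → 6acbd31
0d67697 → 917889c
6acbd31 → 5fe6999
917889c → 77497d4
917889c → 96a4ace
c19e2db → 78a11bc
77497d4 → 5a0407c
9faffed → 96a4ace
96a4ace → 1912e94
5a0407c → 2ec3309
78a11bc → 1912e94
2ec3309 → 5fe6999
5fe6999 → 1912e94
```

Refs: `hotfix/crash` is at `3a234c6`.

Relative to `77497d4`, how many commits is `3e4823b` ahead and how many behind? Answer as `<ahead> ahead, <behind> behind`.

3 ahead, 3 behind

Reachable from 3e4823b: {1912e94, 3e4823b, 5fe6999, 6acbd31, 8e74769}.
Reachable from 77497d4: {1912e94, 2ec3309, 5a0407c, 5fe6999, 77497d4}.
Only in 3e4823b's history (ahead): {3e4823b, 6acbd31, 8e74769} — 3.
Only in 77497d4's history (behind): {2ec3309, 5a0407c, 77497d4} — 3.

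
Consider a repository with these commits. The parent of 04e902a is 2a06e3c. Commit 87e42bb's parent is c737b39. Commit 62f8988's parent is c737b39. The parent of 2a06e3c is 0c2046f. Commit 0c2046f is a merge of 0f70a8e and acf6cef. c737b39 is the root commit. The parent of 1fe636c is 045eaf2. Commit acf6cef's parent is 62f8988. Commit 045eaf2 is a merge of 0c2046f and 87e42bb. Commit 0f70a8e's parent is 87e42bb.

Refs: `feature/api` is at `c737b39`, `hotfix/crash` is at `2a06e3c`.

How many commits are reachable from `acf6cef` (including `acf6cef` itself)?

3

Walking parent pointers from acf6cef: reachable set = {62f8988, acf6cef, c737b39}.
That is 3 commits.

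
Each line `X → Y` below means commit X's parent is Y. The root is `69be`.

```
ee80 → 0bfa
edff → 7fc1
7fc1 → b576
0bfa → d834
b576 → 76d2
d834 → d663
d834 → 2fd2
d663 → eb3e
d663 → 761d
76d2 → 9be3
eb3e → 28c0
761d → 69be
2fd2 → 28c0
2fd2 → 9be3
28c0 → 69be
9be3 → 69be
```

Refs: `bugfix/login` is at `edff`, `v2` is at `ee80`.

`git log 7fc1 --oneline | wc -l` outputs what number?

5

Walking parent pointers from 7fc1: reachable set = {69be, 76d2, 7fc1, 9be3, b576}.
That is 5 commits.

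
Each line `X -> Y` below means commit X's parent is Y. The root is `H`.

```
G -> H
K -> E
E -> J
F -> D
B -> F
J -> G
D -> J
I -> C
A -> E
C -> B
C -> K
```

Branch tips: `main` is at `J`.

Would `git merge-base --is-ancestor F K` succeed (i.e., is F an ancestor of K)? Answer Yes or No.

Ancestors of K: {E, G, H, J, K}.
F is not in that set, so it is not an ancestor of K.

No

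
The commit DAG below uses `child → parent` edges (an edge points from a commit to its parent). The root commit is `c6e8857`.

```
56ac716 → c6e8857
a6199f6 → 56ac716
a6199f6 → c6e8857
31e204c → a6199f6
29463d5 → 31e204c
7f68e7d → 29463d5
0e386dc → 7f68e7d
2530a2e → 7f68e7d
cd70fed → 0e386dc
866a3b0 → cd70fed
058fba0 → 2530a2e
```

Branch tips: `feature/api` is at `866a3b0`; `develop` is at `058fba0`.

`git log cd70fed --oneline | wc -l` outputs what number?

Walking parent pointers from cd70fed: reachable set = {0e386dc, 29463d5, 31e204c, 56ac716, 7f68e7d, a6199f6, c6e8857, cd70fed}.
That is 8 commits.

8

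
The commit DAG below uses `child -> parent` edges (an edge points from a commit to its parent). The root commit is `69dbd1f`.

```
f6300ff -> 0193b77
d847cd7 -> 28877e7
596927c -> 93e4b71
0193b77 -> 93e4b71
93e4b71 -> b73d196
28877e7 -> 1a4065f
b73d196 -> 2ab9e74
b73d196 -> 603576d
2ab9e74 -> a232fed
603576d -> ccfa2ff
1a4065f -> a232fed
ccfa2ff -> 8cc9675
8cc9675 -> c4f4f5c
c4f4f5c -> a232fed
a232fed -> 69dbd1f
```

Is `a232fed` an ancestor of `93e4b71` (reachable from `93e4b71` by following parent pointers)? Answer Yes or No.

Yes

Ancestors of 93e4b71 (commits reachable by following parents): {2ab9e74, 603576d, 69dbd1f, 8cc9675, 93e4b71, a232fed, b73d196, c4f4f5c, ccfa2ff}.
a232fed is in that set, so it is an ancestor of 93e4b71.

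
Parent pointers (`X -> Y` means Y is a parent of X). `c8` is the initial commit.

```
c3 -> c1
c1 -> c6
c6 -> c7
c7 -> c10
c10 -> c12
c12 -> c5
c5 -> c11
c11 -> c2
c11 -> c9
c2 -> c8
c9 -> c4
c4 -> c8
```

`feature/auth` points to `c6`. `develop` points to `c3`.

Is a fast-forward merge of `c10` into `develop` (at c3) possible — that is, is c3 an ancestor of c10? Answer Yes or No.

No

A fast-forward from c3 to c10 is possible iff c3 is an ancestor of c10.
Ancestors of c10: {c10, c11, c12, c2, c4, c5, c8, c9}.
c3 is not among them, so fast-forward is not possible.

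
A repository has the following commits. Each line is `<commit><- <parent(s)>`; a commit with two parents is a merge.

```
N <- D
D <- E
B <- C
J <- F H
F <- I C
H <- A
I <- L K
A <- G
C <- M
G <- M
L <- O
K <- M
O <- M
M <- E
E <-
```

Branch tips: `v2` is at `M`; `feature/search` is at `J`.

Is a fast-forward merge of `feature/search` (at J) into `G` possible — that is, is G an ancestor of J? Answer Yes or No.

A fast-forward from G to J is possible iff G is an ancestor of J.
Ancestors of J: {A, C, E, F, G, H, I, J, K, L, M, O}.
G is among them, so fast-forward is possible.

Yes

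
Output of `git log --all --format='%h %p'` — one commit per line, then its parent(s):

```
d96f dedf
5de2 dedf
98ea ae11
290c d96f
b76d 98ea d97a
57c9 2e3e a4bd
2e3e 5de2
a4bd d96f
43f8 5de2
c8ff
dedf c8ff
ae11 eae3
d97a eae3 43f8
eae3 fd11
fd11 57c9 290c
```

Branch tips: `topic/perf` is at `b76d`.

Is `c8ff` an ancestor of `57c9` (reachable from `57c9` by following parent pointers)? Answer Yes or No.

Ancestors of 57c9 (commits reachable by following parents): {2e3e, 57c9, 5de2, a4bd, c8ff, d96f, dedf}.
c8ff is in that set, so it is an ancestor of 57c9.

Yes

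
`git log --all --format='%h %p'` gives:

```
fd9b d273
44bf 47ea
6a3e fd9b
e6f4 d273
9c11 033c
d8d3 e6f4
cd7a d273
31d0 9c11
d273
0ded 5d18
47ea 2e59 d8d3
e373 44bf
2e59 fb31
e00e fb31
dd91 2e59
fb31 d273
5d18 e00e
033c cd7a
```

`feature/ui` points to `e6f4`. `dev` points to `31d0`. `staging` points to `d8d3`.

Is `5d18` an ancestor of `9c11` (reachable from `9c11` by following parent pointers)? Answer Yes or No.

No

Ancestors of 9c11: {033c, 9c11, cd7a, d273}.
5d18 is not in that set, so it is not an ancestor of 9c11.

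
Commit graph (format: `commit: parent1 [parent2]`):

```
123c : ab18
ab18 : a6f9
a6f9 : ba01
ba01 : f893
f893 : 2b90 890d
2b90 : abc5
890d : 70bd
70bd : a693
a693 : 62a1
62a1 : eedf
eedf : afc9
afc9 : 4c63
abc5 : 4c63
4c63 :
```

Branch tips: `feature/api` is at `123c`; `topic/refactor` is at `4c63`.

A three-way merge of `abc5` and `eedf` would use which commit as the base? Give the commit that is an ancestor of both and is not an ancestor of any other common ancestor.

4c63

Ancestors of abc5: {4c63, abc5}.
Ancestors of eedf: {4c63, afc9, eedf}.
Common ancestors: {4c63}.
The only common ancestor is 4c63, so it is the merge base.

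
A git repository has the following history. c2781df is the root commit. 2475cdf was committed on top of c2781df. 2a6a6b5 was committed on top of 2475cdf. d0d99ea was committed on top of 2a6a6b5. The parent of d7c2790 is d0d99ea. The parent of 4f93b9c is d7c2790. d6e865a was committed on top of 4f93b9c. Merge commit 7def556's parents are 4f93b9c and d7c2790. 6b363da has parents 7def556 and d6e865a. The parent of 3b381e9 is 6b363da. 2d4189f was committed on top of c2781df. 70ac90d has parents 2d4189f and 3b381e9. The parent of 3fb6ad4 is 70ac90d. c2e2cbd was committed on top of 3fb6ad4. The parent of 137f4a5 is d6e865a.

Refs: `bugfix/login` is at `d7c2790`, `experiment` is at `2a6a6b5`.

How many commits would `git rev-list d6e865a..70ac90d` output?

5

Reachable from 70ac90d: {2475cdf, 2a6a6b5, 2d4189f, 3b381e9, 4f93b9c, 6b363da, 70ac90d, 7def556, c2781df, d0d99ea, d6e865a, d7c2790}.
Reachable from d6e865a: {2475cdf, 2a6a6b5, 4f93b9c, c2781df, d0d99ea, d6e865a, d7c2790}.
In 70ac90d's history but not d6e865a's: {2d4189f, 3b381e9, 6b363da, 70ac90d, 7def556} — 5 commits.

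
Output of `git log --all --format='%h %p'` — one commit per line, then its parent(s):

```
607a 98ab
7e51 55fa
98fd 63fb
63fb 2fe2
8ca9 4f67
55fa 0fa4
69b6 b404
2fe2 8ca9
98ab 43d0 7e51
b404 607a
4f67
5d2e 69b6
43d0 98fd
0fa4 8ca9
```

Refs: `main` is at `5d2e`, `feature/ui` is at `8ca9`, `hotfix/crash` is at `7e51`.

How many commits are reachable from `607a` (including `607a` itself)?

11

Walking parent pointers from 607a: reachable set = {0fa4, 2fe2, 43d0, 4f67, 55fa, 607a, 63fb, 7e51, 8ca9, 98ab, 98fd}.
That is 11 commits.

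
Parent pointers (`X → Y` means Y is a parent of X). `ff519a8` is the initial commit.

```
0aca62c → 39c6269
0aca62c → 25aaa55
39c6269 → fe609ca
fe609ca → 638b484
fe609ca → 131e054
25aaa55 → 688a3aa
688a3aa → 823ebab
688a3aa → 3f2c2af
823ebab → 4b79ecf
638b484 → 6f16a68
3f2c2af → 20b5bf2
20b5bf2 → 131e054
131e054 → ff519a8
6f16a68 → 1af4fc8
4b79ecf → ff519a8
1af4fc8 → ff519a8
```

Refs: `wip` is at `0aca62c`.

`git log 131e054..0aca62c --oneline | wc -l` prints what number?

12

Reachable from 0aca62c: {0aca62c, 131e054, 1af4fc8, 20b5bf2, 25aaa55, 39c6269, 3f2c2af, 4b79ecf, 638b484, 688a3aa, 6f16a68, 823ebab, fe609ca, ff519a8}.
Reachable from 131e054: {131e054, ff519a8}.
In 0aca62c's history but not 131e054's: {0aca62c, 1af4fc8, 20b5bf2, 25aaa55, 39c6269, 3f2c2af, 4b79ecf, 638b484, 688a3aa, 6f16a68, 823ebab, fe609ca} — 12 commits.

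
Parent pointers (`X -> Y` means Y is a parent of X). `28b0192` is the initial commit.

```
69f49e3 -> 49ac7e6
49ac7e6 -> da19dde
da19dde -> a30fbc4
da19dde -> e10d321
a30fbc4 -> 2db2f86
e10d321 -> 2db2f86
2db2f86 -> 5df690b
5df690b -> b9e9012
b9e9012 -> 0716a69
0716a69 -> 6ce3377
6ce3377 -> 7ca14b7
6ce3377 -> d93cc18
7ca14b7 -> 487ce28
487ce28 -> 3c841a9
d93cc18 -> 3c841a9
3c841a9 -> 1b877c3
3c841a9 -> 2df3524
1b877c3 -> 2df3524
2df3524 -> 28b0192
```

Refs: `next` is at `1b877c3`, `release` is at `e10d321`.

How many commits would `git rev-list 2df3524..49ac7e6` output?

14

Reachable from 49ac7e6: {0716a69, 1b877c3, 28b0192, 2db2f86, 2df3524, 3c841a9, 487ce28, 49ac7e6, 5df690b, 6ce3377, 7ca14b7, a30fbc4, b9e9012, d93cc18, da19dde, e10d321}.
Reachable from 2df3524: {28b0192, 2df3524}.
In 49ac7e6's history but not 2df3524's: {0716a69, 1b877c3, 2db2f86, 3c841a9, 487ce28, 49ac7e6, 5df690b, 6ce3377, 7ca14b7, a30fbc4, b9e9012, d93cc18, da19dde, e10d321} — 14 commits.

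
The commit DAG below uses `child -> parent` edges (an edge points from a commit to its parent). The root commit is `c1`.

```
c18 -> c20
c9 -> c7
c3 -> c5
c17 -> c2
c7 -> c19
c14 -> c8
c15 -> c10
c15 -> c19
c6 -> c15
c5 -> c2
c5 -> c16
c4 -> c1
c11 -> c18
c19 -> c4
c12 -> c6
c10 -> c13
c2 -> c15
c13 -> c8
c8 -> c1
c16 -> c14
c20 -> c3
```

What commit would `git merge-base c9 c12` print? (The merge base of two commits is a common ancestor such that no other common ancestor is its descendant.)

c19

Ancestors of c9: {c1, c19, c4, c7, c9}.
Ancestors of c12: {c1, c10, c12, c13, c15, c19, c4, c6, c8}.
Common ancestors: {c1, c19, c4}.
Among these, c19 is not an ancestor of any other common ancestor — it is the merge base.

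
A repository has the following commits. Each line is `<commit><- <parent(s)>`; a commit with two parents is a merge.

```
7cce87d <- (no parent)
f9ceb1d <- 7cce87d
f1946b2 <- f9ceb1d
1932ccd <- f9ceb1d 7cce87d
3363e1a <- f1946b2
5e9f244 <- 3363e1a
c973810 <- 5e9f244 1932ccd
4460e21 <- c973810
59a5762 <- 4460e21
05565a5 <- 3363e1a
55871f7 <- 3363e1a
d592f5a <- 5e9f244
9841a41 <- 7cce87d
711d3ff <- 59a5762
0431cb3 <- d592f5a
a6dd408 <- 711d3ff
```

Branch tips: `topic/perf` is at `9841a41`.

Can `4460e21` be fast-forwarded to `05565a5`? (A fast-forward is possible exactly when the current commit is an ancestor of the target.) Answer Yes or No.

No

A fast-forward from 4460e21 to 05565a5 is possible iff 4460e21 is an ancestor of 05565a5.
Ancestors of 05565a5: {05565a5, 3363e1a, 7cce87d, f1946b2, f9ceb1d}.
4460e21 is not among them, so fast-forward is not possible.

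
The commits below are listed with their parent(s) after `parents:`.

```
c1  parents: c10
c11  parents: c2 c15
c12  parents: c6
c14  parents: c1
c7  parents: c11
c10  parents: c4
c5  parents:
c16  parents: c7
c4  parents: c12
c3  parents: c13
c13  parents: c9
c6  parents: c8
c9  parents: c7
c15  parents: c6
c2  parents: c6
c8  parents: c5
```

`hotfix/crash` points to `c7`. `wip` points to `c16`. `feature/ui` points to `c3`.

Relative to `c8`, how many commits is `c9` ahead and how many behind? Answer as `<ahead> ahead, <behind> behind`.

Reachable from c9: {c11, c15, c2, c5, c6, c7, c8, c9}.
Reachable from c8: {c5, c8}.
Only in c9's history (ahead): {c11, c15, c2, c6, c7, c9} — 6.
Only in c8's history (behind): {} — 0.

6 ahead, 0 behind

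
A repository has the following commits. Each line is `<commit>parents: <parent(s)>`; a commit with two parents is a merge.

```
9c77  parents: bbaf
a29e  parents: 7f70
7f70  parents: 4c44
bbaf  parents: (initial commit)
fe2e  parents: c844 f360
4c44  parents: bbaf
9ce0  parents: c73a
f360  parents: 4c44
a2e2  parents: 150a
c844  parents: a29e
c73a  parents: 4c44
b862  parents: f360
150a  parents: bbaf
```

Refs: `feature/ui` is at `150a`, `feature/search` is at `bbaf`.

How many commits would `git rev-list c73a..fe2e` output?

5

Reachable from fe2e: {4c44, 7f70, a29e, bbaf, c844, f360, fe2e}.
Reachable from c73a: {4c44, bbaf, c73a}.
In fe2e's history but not c73a's: {7f70, a29e, c844, f360, fe2e} — 5 commits.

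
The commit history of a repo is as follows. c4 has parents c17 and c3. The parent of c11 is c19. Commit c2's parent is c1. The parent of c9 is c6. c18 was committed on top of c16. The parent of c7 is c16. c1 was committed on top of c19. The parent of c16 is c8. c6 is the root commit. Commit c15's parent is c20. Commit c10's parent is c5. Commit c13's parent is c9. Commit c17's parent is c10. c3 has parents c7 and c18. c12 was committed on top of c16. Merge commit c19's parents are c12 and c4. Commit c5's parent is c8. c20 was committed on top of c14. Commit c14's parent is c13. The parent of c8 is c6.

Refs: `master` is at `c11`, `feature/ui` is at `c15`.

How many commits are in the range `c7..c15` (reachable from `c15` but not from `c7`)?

Reachable from c15: {c13, c14, c15, c20, c6, c9}.
Reachable from c7: {c16, c6, c7, c8}.
In c15's history but not c7's: {c13, c14, c15, c20, c9} — 5 commits.

5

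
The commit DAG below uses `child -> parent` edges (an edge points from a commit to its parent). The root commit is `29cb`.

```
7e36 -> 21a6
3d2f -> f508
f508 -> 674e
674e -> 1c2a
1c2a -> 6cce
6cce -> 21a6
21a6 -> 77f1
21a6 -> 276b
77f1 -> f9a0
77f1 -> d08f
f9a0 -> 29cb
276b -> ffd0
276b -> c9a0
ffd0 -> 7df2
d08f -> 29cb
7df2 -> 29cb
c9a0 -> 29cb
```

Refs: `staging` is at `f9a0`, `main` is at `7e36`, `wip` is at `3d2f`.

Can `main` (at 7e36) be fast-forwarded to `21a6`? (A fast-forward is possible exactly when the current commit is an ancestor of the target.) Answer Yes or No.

A fast-forward from 7e36 to 21a6 is possible iff 7e36 is an ancestor of 21a6.
Ancestors of 21a6: {21a6, 276b, 29cb, 77f1, 7df2, c9a0, d08f, f9a0, ffd0}.
7e36 is not among them, so fast-forward is not possible.

No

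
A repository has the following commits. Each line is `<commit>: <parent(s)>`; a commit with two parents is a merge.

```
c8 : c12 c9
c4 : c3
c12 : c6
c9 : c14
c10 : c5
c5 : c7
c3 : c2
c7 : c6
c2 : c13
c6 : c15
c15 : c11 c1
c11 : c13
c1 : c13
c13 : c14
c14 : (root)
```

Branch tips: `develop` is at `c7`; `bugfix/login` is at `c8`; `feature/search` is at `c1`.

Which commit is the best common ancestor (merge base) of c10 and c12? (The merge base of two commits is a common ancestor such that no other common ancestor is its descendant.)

c6

Ancestors of c10: {c1, c10, c11, c13, c14, c15, c5, c6, c7}.
Ancestors of c12: {c1, c11, c12, c13, c14, c15, c6}.
Common ancestors: {c1, c11, c13, c14, c15, c6}.
Among these, c6 is not an ancestor of any other common ancestor — it is the merge base.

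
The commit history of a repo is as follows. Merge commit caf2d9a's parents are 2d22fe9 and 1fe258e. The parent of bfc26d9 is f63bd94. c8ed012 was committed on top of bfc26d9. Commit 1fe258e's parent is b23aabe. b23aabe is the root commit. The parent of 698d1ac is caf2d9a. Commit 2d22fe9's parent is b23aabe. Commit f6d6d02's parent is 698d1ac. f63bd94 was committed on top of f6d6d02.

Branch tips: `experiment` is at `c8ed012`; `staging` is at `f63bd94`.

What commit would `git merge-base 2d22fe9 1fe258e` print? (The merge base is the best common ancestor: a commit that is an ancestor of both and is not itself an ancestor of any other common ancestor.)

b23aabe

Ancestors of 2d22fe9: {2d22fe9, b23aabe}.
Ancestors of 1fe258e: {1fe258e, b23aabe}.
Common ancestors: {b23aabe}.
The only common ancestor is b23aabe, so it is the merge base.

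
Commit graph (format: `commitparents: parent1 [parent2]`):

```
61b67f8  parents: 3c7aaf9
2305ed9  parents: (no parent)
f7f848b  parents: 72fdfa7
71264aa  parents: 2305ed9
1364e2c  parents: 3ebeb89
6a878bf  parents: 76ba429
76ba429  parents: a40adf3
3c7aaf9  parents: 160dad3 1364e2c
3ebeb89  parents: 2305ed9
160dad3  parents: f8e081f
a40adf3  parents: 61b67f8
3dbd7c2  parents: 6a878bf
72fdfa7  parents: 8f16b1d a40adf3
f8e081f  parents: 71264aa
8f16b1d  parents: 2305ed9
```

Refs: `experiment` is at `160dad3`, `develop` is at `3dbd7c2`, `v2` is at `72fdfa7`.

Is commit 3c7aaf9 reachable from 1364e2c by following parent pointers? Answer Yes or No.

No

Ancestors of 1364e2c: {1364e2c, 2305ed9, 3ebeb89}.
3c7aaf9 is not in that set, so it is not an ancestor of 1364e2c.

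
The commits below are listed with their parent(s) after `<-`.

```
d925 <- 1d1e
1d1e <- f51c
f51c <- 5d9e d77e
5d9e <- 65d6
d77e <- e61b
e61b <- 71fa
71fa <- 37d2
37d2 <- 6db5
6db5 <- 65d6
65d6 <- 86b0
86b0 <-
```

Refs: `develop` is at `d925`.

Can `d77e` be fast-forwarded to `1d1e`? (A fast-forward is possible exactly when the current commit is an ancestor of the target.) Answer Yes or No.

A fast-forward from d77e to 1d1e is possible iff d77e is an ancestor of 1d1e.
Ancestors of 1d1e: {1d1e, 37d2, 5d9e, 65d6, 6db5, 71fa, 86b0, d77e, e61b, f51c}.
d77e is among them, so fast-forward is possible.

Yes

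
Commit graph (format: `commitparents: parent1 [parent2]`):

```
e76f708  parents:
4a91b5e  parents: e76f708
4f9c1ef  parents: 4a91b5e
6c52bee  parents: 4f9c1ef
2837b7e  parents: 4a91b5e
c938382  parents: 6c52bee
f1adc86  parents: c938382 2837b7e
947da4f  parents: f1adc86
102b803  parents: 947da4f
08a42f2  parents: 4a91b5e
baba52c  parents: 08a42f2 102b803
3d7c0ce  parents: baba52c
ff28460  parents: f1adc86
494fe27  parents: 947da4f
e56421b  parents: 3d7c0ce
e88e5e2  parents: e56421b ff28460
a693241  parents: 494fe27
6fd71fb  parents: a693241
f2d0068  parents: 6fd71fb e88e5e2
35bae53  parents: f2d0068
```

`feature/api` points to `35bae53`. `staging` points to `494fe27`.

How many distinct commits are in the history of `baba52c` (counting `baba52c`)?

11

Walking parent pointers from baba52c: reachable set = {08a42f2, 102b803, 2837b7e, 4a91b5e, 4f9c1ef, 6c52bee, 947da4f, baba52c, c938382, e76f708, f1adc86}.
That is 11 commits.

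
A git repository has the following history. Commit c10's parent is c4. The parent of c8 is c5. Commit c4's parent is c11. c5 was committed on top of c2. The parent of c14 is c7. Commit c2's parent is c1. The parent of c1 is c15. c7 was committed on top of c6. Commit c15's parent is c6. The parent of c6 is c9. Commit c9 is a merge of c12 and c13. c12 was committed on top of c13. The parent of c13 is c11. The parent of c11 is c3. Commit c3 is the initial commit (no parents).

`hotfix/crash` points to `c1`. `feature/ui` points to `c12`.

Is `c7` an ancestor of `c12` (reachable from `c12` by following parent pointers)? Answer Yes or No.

Ancestors of c12: {c11, c12, c13, c3}.
c7 is not in that set, so it is not an ancestor of c12.

No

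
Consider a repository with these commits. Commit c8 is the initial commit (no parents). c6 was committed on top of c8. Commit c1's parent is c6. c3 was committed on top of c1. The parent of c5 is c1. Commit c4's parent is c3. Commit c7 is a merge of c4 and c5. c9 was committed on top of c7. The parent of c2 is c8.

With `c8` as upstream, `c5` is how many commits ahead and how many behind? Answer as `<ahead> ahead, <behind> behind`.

3 ahead, 0 behind

Reachable from c5: {c1, c5, c6, c8}.
Reachable from c8: {c8}.
Only in c5's history (ahead): {c1, c5, c6} — 3.
Only in c8's history (behind): {} — 0.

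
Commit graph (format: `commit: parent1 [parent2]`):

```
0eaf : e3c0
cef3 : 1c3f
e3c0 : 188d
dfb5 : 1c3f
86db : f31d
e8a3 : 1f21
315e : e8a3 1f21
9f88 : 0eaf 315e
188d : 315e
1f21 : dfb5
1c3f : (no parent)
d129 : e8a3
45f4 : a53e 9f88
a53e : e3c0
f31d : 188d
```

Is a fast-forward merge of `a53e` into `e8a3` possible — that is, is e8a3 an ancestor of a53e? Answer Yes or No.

A fast-forward from e8a3 to a53e is possible iff e8a3 is an ancestor of a53e.
Ancestors of a53e: {188d, 1c3f, 1f21, 315e, a53e, dfb5, e3c0, e8a3}.
e8a3 is among them, so fast-forward is possible.

Yes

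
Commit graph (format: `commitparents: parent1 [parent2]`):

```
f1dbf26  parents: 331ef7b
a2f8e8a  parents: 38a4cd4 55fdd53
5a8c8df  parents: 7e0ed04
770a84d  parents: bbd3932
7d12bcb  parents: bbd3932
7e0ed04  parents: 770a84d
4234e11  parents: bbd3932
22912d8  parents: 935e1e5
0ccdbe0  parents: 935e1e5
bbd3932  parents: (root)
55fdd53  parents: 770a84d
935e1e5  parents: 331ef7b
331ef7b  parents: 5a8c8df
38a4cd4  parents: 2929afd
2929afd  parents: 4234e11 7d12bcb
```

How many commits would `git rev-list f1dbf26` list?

6

Walking parent pointers from f1dbf26: reachable set = {331ef7b, 5a8c8df, 770a84d, 7e0ed04, bbd3932, f1dbf26}.
That is 6 commits.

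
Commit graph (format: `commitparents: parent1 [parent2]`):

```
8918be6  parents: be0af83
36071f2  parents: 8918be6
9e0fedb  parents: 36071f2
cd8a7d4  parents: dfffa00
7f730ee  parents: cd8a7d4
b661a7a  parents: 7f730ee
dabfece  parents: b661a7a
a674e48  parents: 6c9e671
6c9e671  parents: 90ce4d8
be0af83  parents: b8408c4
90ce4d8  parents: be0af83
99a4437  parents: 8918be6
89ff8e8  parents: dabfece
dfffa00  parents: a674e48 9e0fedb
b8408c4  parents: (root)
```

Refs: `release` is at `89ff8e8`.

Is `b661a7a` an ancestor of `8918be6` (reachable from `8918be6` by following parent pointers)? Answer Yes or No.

Ancestors of 8918be6: {8918be6, b8408c4, be0af83}.
b661a7a is not in that set, so it is not an ancestor of 8918be6.

No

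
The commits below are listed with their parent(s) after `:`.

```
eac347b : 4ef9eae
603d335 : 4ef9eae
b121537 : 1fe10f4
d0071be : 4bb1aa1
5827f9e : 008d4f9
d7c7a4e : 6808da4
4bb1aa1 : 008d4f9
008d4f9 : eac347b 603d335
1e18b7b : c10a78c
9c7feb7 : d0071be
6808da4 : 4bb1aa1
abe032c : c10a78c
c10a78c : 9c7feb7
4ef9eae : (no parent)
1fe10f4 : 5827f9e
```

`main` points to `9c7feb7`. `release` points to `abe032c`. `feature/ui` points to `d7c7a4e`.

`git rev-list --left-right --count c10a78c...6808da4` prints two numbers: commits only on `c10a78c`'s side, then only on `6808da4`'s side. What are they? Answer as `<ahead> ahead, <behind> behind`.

3 ahead, 1 behind

Reachable from c10a78c: {008d4f9, 4bb1aa1, 4ef9eae, 603d335, 9c7feb7, c10a78c, d0071be, eac347b}.
Reachable from 6808da4: {008d4f9, 4bb1aa1, 4ef9eae, 603d335, 6808da4, eac347b}.
Only in c10a78c's history (ahead): {9c7feb7, c10a78c, d0071be} — 3.
Only in 6808da4's history (behind): {6808da4} — 1.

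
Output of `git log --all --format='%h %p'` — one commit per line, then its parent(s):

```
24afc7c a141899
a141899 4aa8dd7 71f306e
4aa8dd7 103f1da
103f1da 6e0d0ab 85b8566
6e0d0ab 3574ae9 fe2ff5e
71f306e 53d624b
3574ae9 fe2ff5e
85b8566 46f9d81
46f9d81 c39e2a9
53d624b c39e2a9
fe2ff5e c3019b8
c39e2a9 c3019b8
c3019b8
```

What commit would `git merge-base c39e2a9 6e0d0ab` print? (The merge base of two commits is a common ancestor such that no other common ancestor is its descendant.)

c3019b8

Ancestors of c39e2a9: {c3019b8, c39e2a9}.
Ancestors of 6e0d0ab: {3574ae9, 6e0d0ab, c3019b8, fe2ff5e}.
Common ancestors: {c3019b8}.
The only common ancestor is c3019b8, so it is the merge base.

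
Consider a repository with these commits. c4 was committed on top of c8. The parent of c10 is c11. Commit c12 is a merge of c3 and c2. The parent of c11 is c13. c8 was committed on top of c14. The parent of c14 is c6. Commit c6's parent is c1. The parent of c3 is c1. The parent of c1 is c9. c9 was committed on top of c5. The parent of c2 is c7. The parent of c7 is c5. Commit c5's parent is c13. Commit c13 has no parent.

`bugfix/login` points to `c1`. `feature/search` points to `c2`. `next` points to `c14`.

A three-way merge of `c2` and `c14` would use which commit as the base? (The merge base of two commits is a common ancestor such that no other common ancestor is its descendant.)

c5

Ancestors of c2: {c13, c2, c5, c7}.
Ancestors of c14: {c1, c13, c14, c5, c6, c9}.
Common ancestors: {c13, c5}.
Among these, c5 is not an ancestor of any other common ancestor — it is the merge base.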